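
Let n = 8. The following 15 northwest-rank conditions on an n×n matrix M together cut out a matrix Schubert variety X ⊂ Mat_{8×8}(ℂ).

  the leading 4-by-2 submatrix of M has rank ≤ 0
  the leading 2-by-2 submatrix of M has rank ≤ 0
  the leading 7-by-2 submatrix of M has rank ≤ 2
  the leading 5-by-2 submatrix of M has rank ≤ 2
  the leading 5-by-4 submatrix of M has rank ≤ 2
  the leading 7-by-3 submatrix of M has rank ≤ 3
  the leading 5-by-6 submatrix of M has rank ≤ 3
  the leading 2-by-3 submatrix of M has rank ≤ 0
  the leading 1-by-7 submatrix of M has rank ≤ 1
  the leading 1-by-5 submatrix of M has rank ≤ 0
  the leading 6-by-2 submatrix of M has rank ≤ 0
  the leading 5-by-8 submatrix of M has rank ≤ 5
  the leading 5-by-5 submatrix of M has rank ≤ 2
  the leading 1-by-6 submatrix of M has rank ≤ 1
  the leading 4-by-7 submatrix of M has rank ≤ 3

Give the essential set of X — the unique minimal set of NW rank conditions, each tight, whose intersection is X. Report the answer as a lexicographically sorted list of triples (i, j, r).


Reconstructing r_w from the 15 given conditions:

  R[1]: 0, 0, 0, 0, 0, 1, 1, 1
  R[2]: 0, 0, 0, 1, 1, 2, 2, 2
  R[3]: 0, 0, 1, 2, 2, 3, 3, 3
  R[4]: 0, 0, 1, 2, 2, 3, 3, 4
  R[5]: 0, 0, 1, 2, 2, 3, 4, 5
  R[6]: 0, 0, 1, 2, 3, 4, 5, 6
  R[7]: 1, 1, 2, 3, 4, 5, 6, 7
  R[8]: 1, 2, 3, 4, 5, 6, 7, 8

so w = (6, 4, 3, 8, 7, 5, 1, 2).

Rothe diagram D(w) (19 cells), 5 SE-corners (essential conditions):

[(1, 5, 0), (2, 3, 0), (4, 7, 3), (5, 5, 2), (6, 2, 0)]


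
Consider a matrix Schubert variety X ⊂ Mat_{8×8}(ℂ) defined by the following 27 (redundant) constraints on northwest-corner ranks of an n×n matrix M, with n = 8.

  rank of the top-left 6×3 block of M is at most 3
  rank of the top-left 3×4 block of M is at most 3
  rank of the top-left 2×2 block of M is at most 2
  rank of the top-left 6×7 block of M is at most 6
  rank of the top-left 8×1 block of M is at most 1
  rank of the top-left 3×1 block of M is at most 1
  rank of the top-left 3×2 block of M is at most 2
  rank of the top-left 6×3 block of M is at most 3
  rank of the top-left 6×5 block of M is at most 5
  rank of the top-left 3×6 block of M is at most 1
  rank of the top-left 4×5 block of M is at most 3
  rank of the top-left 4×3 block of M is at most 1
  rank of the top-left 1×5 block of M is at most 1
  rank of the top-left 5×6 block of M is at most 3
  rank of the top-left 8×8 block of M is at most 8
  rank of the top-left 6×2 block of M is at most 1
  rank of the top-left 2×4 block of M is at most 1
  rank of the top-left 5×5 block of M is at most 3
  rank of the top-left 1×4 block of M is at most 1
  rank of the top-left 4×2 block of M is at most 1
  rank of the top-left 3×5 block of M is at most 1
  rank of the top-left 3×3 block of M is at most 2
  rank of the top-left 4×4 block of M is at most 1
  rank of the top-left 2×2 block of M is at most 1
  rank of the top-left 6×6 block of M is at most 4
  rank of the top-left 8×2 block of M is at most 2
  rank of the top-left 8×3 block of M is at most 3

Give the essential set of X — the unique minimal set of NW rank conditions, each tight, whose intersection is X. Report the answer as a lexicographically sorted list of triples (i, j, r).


Computing R[i][j] = min implied NW-rank bound (n=8, 27 conditions):

  i=1: 1 | 1 | 1 | 1 | 1 | 1 | 1 | 1
  i=2: 1 | 1 | 1 | 1 | 1 | 1 | 2 | 2
  i=3: 1 | 1 | 1 | 1 | 1 | 1 | 2 | 3
  i=4: 1 | 1 | 1 | 1 | 2 | 2 | 3 | 4
  i=5: 1 | 1 | 2 | 2 | 3 | 3 | 4 | 5
  i=6: 1 | 1 | 2 | 3 | 4 | 4 | 5 | 6
  i=7: 1 | 2 | 3 | 4 | 5 | 5 | 6 | 7
  i=8: 1 | 2 | 3 | 4 | 5 | 6 | 7 | 8

the unique w with this rank table is (1, 7, 8, 5, 3, 4, 2, 6).

Fulton essential set (3 of the 15 Rothe cells):

[(3, 6, 1), (4, 4, 1), (6, 2, 1)]


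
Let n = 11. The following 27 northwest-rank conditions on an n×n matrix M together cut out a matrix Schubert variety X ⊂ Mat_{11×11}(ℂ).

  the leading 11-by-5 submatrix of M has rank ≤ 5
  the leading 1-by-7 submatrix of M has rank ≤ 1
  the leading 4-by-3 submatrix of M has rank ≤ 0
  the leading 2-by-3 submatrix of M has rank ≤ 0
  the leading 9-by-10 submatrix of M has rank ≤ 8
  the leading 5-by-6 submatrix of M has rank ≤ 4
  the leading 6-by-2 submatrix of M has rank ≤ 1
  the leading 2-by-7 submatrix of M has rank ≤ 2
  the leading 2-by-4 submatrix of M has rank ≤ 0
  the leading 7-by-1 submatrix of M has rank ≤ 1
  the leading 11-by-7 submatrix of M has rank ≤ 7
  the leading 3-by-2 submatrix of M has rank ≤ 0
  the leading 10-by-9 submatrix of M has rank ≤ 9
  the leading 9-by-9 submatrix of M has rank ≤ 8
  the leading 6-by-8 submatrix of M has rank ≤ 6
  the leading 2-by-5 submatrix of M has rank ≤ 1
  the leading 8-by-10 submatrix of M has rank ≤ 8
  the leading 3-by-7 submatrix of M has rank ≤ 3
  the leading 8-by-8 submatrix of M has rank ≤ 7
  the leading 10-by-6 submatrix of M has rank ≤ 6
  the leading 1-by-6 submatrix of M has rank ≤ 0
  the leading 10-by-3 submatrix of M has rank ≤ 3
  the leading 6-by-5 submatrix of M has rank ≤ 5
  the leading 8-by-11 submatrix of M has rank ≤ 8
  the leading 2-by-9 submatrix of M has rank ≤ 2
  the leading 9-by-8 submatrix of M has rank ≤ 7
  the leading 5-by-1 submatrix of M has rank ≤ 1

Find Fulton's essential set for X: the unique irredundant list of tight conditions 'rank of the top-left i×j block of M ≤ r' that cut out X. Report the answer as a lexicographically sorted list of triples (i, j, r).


The tightest implied rank at each (i,j), from the 27 conditions:

  R[1]: 0 0 0 0 0 0 1 1 1 1 1
  R[2]: 0 0 0 0 1 1 2 2 2 2 2
  R[3]: 0 0 0 1 2 2 3 3 3 3 3
  R[4]: 0 0 0 1 2 3 4 4 4 4 4
  R[5]: 1 1 1 2 3 4 5 5 5 5 5
  R[6]: 1 1 2 3 4 5 6 6 6 6 6
  R[7]: 1 2 3 4 5 6 7 7 7 7 7
  R[8]: 1 2 3 4 5 6 7 7 8 8 8
  R[9]: 1 2 3 4 5 6 7 7 8 8 9
  R[10]: 1 2 3 4 5 6 7 8 9 9 10
  R[11]: 1 2 3 4 5 6 7 8 9 10 11

hence w(1..11) = (7, 5, 4, 6, 1, 3, 2, 9, 11, 8, 10).

ℓ(w)=20; the 6 essential cells (i,j,r):

[(1, 6, 0), (2, 4, 0), (4, 3, 0), (6, 2, 1), (9, 8, 7), (9, 10, 8)]


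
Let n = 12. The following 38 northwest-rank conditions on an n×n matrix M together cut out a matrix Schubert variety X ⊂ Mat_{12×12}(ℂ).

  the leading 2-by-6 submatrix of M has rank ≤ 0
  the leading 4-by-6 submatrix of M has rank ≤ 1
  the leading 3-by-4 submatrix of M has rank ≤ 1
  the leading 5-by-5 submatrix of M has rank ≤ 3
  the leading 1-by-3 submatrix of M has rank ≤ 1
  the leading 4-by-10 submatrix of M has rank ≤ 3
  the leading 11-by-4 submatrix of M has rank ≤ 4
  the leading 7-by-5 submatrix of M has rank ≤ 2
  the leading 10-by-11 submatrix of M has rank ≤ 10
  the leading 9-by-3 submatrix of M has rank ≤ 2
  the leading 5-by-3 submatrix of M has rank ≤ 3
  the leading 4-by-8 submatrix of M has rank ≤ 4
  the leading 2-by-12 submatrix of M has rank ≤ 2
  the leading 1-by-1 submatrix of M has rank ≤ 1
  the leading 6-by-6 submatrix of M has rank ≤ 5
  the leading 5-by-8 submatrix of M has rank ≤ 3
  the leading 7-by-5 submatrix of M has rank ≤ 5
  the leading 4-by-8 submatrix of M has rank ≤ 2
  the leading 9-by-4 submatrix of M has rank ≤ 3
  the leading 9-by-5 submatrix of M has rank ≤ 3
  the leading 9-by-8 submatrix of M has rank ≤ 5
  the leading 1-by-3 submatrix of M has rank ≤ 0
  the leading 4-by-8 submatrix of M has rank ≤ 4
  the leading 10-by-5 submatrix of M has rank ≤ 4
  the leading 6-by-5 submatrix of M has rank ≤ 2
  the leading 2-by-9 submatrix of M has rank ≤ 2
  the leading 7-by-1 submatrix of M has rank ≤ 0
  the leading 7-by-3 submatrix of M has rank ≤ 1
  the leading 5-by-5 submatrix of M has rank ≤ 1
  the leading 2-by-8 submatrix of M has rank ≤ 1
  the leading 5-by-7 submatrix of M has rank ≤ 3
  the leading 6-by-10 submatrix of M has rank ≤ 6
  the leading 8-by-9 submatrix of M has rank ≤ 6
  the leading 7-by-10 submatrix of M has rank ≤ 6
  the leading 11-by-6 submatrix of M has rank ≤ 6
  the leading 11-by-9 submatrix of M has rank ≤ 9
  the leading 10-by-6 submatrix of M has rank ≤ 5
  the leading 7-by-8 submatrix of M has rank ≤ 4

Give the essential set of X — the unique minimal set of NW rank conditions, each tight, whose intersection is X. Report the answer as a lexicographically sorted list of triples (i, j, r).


Reconstructing r_w from the 38 given conditions:

  0 0 0 0 0 0 1 1 1 1 1 1
  0 0 0 0 0 0 1 1 2 2 2 2
  0 1 1 1 1 1 2 2 3 3 3 3
  0 1 1 1 1 1 2 2 3 3 4 4
  0 1 1 1 1 2 3 3 4 4 5 5
  0 1 1 2 2 3 4 4 5 5 6 6
  0 1 1 2 2 3 4 4 5 6 7 7
  1 2 2 3 3 4 5 5 6 7 8 8
  1 2 2 3 3 4 5 5 6 7 8 9
  1 2 3 4 4 5 6 6 7 8 9 10
  1 2 3 4 5 6 7 7 8 9 10 11
  1 2 3 4 5 6 7 8 9 10 11 12

so w = (7, 9, 2, 11, 6, 4, 10, 1, 12, 3, 5, 8).

Rothe diagram D(w) (34 cells), 13 SE-corners (essential conditions):

[(2, 6, 0), (2, 8, 1), (4, 6, 1), (4, 8, 2), (4, 10, 3), (5, 5, 1), (7, 1, 0), (7, 3, 1), (7, 5, 2), (7, 8, 4), (9, 3, 2), (9, 5, 3), (9, 8, 5)]


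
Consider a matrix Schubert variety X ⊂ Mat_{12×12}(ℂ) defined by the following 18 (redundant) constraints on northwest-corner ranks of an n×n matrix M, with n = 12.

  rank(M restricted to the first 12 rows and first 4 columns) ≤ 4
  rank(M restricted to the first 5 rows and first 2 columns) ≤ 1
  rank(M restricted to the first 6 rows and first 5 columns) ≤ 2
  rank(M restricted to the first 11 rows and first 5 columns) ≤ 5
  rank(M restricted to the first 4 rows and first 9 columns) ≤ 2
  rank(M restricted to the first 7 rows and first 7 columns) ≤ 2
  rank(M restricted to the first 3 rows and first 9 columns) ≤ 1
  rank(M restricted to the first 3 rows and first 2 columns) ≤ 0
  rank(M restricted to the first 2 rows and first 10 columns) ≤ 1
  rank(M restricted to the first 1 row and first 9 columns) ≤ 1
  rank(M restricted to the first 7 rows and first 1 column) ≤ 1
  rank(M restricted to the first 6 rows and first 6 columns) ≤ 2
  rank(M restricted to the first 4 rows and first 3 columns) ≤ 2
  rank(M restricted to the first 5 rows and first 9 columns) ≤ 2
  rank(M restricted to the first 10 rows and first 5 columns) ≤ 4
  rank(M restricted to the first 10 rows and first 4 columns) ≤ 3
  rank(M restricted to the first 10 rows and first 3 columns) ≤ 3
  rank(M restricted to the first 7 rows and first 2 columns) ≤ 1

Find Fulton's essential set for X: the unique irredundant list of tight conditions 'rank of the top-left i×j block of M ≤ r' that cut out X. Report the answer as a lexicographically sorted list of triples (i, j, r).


Propagating the 18 rank bounds to every northwest block:

  R[1]: 0  0  1  1  1  1  1  1  1  1  1  1
  R[2]: 0  0  1  1  1  1  1  1  1  1  2  2
  R[3]: 0  0  1  1  1  1  1  1  1  2  3  3
  R[4]: 1  1  2  2  2  2  2  2  2  3  4  4
  R[5]: 1  1  2  2  2  2  2  2  2  3  4  5
  R[6]: 1  1  2  2  2  2  2  3  3  4  5  6
  R[7]: 1  1  2  2  2  2  2  3  4  5  6  7
  R[8]: 1  2  3  3  3  3  3  4  5  6  7  8
  R[9]: 1  2  3  3  4  4  4  5  6  7  8  9
  R[10]: 1  2  3  3  4  5  5  6  7  8  9  10
  R[11]: 1  2  3  4  5  6  6  7  8  9  10  11
  R[12]: 1  2  3  4  5  6  7  8  9  10  11  12

the unique w with this rank table is (3, 11, 10, 1, 12, 8, 9, 2, 5, 6, 4, 7).

|D(w)|=38, |Ess(w)|=7:

[(2, 10, 1), (3, 2, 0), (3, 9, 1), (5, 9, 2), (7, 2, 1), (7, 7, 2), (10, 4, 3)]


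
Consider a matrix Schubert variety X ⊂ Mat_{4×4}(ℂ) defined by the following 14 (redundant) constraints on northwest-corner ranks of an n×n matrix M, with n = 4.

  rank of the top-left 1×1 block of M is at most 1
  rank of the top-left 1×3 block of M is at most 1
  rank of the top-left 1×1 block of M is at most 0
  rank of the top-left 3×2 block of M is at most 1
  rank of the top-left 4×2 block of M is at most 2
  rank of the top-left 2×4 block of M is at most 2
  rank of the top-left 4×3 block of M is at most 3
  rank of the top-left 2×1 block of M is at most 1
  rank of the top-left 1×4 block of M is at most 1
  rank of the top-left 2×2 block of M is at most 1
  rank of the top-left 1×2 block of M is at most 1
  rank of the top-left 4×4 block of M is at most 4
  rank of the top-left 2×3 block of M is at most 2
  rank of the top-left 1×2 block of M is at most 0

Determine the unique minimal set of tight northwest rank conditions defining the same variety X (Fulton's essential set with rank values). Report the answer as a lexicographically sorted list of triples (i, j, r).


Propagating the 14 rank bounds to every northwest block:

  i=1: 0  0  1  1
  i=2: 1  1  2  2
  i=3: 1  1  2  3
  i=4: 1  2  3  4

hence w(1..4) = (3, 1, 4, 2).

|D(w)|=3, |Ess(w)|=2:

[(1, 2, 0), (3, 2, 1)]


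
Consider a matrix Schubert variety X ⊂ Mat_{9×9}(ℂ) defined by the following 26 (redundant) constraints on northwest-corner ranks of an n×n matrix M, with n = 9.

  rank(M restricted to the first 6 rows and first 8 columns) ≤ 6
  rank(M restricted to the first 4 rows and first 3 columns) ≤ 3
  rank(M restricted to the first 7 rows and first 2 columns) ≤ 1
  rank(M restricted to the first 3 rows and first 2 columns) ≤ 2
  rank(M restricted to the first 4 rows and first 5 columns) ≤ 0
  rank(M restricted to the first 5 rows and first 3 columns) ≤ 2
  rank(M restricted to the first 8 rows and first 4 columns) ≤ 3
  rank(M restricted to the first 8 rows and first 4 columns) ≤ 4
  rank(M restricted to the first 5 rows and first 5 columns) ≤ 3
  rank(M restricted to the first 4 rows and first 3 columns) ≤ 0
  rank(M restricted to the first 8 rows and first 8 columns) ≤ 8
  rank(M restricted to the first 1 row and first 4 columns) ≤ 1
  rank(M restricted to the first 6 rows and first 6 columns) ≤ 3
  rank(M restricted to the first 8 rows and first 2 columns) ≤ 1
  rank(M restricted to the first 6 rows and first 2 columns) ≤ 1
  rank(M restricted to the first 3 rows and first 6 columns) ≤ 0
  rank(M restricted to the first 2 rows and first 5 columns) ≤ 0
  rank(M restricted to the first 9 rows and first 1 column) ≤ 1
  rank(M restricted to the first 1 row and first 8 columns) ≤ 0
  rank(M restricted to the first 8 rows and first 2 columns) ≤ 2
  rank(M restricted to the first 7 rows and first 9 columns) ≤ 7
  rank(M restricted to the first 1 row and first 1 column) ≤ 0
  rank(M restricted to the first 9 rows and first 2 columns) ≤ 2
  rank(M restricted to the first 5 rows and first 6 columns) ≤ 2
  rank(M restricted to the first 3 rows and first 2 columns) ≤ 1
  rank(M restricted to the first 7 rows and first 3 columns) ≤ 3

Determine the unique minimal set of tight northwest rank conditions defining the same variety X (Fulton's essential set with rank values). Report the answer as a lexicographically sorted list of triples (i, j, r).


Rank table r_w(9×9) implied by the 26 constraints:

  R[1]: 0 0 0 0 0 0 0 0 1
  R[2]: 0 0 0 0 0 0 1 1 2
  R[3]: 0 0 0 0 0 0 1 2 3
  R[4]: 0 0 0 0 0 1 2 3 4
  R[5]: 1 1 1 1 1 2 3 4 5
  R[6]: 1 1 2 2 2 3 4 5 6
  R[7]: 1 1 2 3 3 4 5 6 7
  R[8]: 1 1 2 3 4 5 6 7 8
  R[9]: 1 2 3 4 5 6 7 8 9

second differences of R give the permutation w = (9, 7, 8, 6, 1, 3, 4, 5, 2).

Rothe diagram D(w) (28 cells), 4 SE-corners (essential conditions):

[(1, 8, 0), (3, 6, 0), (4, 5, 0), (8, 2, 1)]


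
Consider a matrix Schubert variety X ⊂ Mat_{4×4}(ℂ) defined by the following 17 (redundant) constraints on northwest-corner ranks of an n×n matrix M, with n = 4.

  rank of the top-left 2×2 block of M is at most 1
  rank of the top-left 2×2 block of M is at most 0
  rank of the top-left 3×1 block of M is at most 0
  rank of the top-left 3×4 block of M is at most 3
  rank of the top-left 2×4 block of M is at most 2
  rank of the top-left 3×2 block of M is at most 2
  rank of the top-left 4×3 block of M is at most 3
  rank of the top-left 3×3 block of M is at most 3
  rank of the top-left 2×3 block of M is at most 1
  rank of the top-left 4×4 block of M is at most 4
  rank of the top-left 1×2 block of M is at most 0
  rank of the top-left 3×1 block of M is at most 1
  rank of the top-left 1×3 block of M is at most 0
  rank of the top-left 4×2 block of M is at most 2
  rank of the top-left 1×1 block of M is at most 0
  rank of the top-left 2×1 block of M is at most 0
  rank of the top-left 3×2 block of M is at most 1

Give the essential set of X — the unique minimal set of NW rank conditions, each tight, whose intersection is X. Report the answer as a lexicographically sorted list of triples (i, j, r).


Recovering R(i,j) via the rank-extension bound from the 17 conditions:

  R[1]: 0, 0, 0, 1
  R[2]: 0, 0, 1, 2
  R[3]: 0, 1, 2, 3
  R[4]: 1, 2, 3, 4

so w = (4, 3, 2, 1).

3 SE-corners of the 6-cell Rothe diagram give Ess(w):

[(1, 3, 0), (2, 2, 0), (3, 1, 0)]


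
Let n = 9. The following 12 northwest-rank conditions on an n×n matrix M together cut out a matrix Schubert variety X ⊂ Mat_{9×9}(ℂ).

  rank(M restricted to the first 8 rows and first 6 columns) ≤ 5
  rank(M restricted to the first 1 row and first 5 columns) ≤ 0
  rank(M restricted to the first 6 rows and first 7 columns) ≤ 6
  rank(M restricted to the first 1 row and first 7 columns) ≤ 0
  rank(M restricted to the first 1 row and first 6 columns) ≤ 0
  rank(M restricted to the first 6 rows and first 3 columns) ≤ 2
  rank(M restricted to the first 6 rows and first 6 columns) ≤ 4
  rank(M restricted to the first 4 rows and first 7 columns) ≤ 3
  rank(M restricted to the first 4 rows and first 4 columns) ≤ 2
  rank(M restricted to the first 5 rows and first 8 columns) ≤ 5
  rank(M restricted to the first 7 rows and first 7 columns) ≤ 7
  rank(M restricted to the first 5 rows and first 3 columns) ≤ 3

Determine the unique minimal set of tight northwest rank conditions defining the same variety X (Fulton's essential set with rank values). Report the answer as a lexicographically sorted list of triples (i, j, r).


Reconstructing r_w from the 12 given conditions:

  row 1: 0 | 0 | 0 | 0 | 0 | 0 | 0 | 1 | 1
  row 2: 1 | 1 | 1 | 1 | 1 | 1 | 1 | 2 | 2
  row 3: 1 | 2 | 2 | 2 | 2 | 2 | 2 | 3 | 3
  row 4: 1 | 2 | 2 | 2 | 3 | 3 | 3 | 4 | 4
  row 5: 1 | 2 | 2 | 3 | 4 | 4 | 4 | 5 | 5
  row 6: 1 | 2 | 2 | 3 | 4 | 4 | 5 | 6 | 6
  row 7: 1 | 2 | 3 | 4 | 5 | 5 | 6 | 7 | 7
  row 8: 1 | 2 | 3 | 4 | 5 | 5 | 6 | 7 | 8
  row 9: 1 | 2 | 3 | 4 | 5 | 6 | 7 | 8 | 9

reading off 1-entries of Δ²R: w = (8, 1, 2, 5, 4, 7, 3, 9, 6).

Fulton essential set (5 of the 13 Rothe cells):

[(1, 7, 0), (4, 4, 2), (6, 3, 2), (6, 6, 4), (8, 6, 5)]


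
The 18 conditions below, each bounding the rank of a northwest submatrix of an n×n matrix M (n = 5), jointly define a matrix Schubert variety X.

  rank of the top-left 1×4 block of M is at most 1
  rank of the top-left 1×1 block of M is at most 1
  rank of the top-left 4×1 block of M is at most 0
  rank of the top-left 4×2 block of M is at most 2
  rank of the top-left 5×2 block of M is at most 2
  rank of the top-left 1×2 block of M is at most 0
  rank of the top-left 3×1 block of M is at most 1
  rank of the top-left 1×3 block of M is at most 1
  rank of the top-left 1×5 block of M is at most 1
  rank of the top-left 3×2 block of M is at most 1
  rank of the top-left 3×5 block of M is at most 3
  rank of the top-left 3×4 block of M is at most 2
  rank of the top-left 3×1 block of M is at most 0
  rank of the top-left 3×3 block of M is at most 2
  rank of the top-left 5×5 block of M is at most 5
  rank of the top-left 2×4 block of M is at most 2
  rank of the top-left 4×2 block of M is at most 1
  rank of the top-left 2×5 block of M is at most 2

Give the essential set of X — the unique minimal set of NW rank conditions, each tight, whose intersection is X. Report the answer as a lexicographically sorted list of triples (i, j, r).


Propagating the 18 rank bounds to every northwest block:

  i=1: 0  0  1  1  1
  i=2: 0  1  2  2  2
  i=3: 0  1  2  2  3
  i=4: 0  1  2  3  4
  i=5: 1  2  3  4  5

hence w(1..5) = (3, 2, 5, 4, 1).

Rothe diagram D(w) (6 cells), 3 SE-corners (essential conditions):

[(1, 2, 0), (3, 4, 2), (4, 1, 0)]


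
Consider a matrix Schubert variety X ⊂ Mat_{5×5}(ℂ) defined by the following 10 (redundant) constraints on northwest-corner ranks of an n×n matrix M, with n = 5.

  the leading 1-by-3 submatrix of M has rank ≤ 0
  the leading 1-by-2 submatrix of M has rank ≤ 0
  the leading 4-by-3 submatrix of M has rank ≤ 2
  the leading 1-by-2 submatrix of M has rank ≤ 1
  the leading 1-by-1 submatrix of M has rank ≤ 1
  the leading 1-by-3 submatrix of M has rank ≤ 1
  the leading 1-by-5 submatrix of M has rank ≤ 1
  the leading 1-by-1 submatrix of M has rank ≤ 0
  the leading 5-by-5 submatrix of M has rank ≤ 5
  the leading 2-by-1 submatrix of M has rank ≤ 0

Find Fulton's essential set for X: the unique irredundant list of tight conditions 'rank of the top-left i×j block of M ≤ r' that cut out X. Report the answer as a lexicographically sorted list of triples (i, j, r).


Reconstructing r_w from the 10 given conditions:

  row 1: 0, 0, 0, 1, 1
  row 2: 0, 1, 1, 2, 2
  row 3: 1, 2, 2, 3, 3
  row 4: 1, 2, 2, 3, 4
  row 5: 1, 2, 3, 4, 5

hence w(1..5) = (4, 2, 1, 5, 3).

D(w) has 5 cells with 3 SE-corners; essential set:

[(1, 3, 0), (2, 1, 0), (4, 3, 2)]


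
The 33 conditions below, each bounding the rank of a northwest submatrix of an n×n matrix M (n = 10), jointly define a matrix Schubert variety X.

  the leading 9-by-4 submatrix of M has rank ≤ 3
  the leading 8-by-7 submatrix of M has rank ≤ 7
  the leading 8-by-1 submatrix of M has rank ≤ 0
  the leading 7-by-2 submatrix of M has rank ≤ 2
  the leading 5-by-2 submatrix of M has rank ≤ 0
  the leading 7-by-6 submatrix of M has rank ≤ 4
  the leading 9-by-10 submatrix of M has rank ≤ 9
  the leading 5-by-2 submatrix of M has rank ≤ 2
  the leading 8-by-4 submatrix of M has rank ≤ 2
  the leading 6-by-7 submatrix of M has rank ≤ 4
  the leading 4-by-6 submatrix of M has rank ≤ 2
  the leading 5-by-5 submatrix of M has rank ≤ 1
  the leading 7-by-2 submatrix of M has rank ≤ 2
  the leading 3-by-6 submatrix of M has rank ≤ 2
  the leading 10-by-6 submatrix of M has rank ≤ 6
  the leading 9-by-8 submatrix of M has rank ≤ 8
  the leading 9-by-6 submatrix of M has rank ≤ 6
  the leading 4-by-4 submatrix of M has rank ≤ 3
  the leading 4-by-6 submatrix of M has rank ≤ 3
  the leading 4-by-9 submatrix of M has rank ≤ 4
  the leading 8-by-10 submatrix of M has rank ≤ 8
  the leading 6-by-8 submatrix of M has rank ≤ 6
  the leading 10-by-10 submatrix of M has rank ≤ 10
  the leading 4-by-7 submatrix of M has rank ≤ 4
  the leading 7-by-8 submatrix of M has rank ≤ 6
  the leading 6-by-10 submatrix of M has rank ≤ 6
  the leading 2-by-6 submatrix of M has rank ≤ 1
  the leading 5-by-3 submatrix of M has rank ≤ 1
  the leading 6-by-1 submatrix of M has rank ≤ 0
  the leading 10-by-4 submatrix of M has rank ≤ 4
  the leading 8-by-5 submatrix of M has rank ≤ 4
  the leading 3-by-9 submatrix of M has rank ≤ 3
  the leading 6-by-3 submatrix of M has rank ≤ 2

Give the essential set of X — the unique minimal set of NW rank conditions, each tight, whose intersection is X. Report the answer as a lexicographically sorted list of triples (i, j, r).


The tightest implied rank at each (i,j), from the 33 conditions:

  row 1: 0, 0, 1, 1, 1, 1, 1, 1, 1, 1
  row 2: 0, 0, 1, 1, 1, 1, 2, 2, 2, 2
  row 3: 0, 0, 1, 1, 1, 2, 3, 3, 3, 3
  row 4: 0, 0, 1, 1, 1, 2, 3, 4, 4, 4
  row 5: 0, 0, 1, 1, 1, 2, 3, 4, 5, 5
  row 6: 0, 1, 2, 2, 2, 3, 4, 5, 6, 6
  row 7: 0, 1, 2, 2, 3, 4, 5, 6, 7, 7
  row 8: 0, 1, 2, 2, 3, 4, 5, 6, 7, 8
  row 9: 1, 2, 3, 3, 4, 5, 6, 7, 8, 9
  row 10: 1, 2, 3, 4, 5, 6, 7, 8, 9, 10

reading off 1-entries of Δ²R: w = (3, 7, 6, 8, 9, 2, 5, 10, 1, 4).

Rothe diagram D(w) (24 cells), 5 SE-corners (essential conditions):

[(2, 6, 1), (5, 2, 0), (5, 5, 1), (8, 1, 0), (8, 4, 2)]


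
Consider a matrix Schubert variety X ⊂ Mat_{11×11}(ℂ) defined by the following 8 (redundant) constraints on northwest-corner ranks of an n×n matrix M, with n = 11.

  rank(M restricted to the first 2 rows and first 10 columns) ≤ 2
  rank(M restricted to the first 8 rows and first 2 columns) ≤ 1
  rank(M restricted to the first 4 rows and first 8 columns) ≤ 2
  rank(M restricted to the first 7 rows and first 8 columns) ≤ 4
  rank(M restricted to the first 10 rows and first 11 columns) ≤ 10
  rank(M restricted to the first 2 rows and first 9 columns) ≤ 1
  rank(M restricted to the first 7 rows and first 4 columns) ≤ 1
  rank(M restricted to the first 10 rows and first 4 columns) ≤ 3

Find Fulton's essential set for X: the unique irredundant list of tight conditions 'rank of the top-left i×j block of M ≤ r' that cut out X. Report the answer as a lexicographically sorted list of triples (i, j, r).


Propagating the 8 rank bounds to every northwest block:

  R[1]: 1, 1, 1, 1, 1, 1, 1, 1, 1, 1, 1
  R[2]: 1, 1, 1, 1, 1, 1, 1, 1, 1, 2, 2
  R[3]: 1, 1, 1, 1, 2, 2, 2, 2, 2, 3, 3
  R[4]: 1, 1, 1, 1, 2, 2, 2, 2, 3, 4, 4
  R[5]: 1, 1, 1, 1, 2, 3, 3, 3, 4, 5, 5
  R[6]: 1, 1, 1, 1, 2, 3, 4, 4, 5, 6, 6
  R[7]: 1, 1, 1, 1, 2, 3, 4, 4, 5, 6, 7
  R[8]: 1, 1, 2, 2, 3, 4, 5, 5, 6, 7, 8
  R[9]: 1, 2, 3, 3, 4, 5, 6, 6, 7, 8, 9
  R[10]: 1, 2, 3, 3, 4, 5, 6, 7, 8, 9, 10
  R[11]: 1, 2, 3, 4, 5, 6, 7, 8, 9, 10, 11

second differences of R give the permutation w = (1, 10, 5, 9, 6, 7, 11, 3, 2, 8, 4).

D(w) has 29 cells with 6 SE-corners; essential set:

[(2, 9, 1), (4, 8, 2), (7, 4, 1), (7, 8, 4), (8, 2, 1), (10, 4, 3)]


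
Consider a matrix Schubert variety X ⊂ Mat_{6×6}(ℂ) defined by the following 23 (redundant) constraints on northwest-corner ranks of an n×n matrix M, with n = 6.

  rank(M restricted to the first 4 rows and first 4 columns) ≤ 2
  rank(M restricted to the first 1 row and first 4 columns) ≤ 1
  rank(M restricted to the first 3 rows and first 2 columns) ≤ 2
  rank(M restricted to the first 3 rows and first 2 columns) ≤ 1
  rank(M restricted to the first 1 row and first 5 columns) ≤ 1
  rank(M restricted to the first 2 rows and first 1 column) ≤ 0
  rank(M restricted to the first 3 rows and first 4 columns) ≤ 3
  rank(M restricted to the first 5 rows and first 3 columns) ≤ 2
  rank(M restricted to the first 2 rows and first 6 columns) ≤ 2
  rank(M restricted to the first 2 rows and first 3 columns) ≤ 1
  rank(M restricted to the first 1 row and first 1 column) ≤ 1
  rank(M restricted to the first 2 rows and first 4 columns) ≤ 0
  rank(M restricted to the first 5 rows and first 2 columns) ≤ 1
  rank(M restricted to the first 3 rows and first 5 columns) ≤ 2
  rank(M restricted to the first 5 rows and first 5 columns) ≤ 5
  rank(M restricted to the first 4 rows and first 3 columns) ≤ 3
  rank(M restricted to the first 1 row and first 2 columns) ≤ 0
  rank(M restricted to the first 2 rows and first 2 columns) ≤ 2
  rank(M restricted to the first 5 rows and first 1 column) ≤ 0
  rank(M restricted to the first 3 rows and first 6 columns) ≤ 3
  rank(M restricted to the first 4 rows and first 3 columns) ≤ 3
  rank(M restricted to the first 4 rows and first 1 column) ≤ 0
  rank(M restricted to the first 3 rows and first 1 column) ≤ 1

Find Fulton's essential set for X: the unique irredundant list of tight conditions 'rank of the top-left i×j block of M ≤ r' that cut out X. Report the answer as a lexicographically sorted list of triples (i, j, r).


Recovering R(i,j) via the rank-extension bound from the 23 conditions:

  i=1: 0 | 0 | 0 | 0 | 1 | 1
  i=2: 0 | 0 | 0 | 0 | 1 | 2
  i=3: 0 | 1 | 1 | 1 | 2 | 3
  i=4: 0 | 1 | 2 | 2 | 3 | 4
  i=5: 0 | 1 | 2 | 3 | 4 | 5
  i=6: 1 | 2 | 3 | 4 | 5 | 6

giving w = (5, 6, 2, 3, 4, 1) via Δ²R.

|D(w)|=11, |Ess(w)|=2:

[(2, 4, 0), (5, 1, 0)]


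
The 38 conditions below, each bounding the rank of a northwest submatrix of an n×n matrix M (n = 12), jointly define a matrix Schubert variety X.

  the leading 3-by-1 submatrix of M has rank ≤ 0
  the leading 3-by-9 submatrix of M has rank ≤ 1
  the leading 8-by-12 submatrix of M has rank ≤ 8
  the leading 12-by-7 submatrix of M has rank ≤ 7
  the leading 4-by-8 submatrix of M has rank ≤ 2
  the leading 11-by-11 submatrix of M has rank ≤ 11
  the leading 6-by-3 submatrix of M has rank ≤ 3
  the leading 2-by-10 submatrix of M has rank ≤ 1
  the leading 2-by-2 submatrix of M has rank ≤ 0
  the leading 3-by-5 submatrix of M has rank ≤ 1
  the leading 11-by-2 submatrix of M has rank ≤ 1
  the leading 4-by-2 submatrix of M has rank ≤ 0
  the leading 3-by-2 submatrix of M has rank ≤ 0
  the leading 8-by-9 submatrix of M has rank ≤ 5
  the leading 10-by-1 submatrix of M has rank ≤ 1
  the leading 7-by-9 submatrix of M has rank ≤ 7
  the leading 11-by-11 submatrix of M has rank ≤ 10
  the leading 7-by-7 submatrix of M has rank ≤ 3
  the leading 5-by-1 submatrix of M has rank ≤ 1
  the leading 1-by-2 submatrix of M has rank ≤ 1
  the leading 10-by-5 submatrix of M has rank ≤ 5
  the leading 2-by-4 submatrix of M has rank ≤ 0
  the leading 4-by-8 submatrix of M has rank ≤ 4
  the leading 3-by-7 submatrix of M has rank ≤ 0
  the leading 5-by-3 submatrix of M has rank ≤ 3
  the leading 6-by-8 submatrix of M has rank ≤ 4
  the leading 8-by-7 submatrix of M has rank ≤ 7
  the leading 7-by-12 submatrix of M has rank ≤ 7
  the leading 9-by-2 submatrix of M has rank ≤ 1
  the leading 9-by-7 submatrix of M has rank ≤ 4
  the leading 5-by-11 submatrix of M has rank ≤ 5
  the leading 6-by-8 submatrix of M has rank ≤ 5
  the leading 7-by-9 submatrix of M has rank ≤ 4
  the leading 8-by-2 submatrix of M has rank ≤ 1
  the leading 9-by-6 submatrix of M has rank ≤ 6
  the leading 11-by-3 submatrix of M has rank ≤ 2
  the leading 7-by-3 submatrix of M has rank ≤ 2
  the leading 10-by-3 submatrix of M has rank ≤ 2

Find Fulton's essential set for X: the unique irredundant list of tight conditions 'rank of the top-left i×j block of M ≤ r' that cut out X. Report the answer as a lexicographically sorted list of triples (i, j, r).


Rank table r_w(12×12) implied by the 38 constraints:

  row 1: 0 | 0 | 0 | 0 | 0 | 0 | 0 | 1 | 1 | 1 | 1 | 1
  row 2: 0 | 0 | 0 | 0 | 0 | 0 | 0 | 1 | 1 | 1 | 2 | 2
  row 3: 0 | 0 | 0 | 0 | 0 | 0 | 0 | 1 | 1 | 2 | 3 | 3
  row 4: 0 | 0 | 1 | 1 | 1 | 1 | 1 | 2 | 2 | 3 | 4 | 4
  row 5: 1 | 1 | 2 | 2 | 2 | 2 | 2 | 3 | 3 | 4 | 5 | 5
  row 6: 1 | 1 | 2 | 3 | 3 | 3 | 3 | 4 | 4 | 5 | 6 | 6
  row 7: 1 | 1 | 2 | 3 | 3 | 3 | 3 | 4 | 4 | 5 | 6 | 7
  row 8: 1 | 1 | 2 | 3 | 4 | 4 | 4 | 5 | 5 | 6 | 7 | 8
  row 9: 1 | 1 | 2 | 3 | 4 | 4 | 4 | 5 | 6 | 7 | 8 | 9
  row 10: 1 | 1 | 2 | 3 | 4 | 5 | 5 | 6 | 7 | 8 | 9 | 10
  row 11: 1 | 1 | 2 | 3 | 4 | 5 | 6 | 7 | 8 | 9 | 10 | 11
  row 12: 1 | 2 | 3 | 4 | 5 | 6 | 7 | 8 | 9 | 10 | 11 | 12

giving w = (8, 11, 10, 3, 1, 4, 12, 5, 9, 6, 7, 2) via Δ²R.

|D(w)|=38, |Ess(w)|=8:

[(2, 10, 1), (3, 7, 0), (3, 9, 1), (4, 2, 0), (7, 7, 3), (7, 9, 4), (9, 7, 4), (11, 2, 1)]


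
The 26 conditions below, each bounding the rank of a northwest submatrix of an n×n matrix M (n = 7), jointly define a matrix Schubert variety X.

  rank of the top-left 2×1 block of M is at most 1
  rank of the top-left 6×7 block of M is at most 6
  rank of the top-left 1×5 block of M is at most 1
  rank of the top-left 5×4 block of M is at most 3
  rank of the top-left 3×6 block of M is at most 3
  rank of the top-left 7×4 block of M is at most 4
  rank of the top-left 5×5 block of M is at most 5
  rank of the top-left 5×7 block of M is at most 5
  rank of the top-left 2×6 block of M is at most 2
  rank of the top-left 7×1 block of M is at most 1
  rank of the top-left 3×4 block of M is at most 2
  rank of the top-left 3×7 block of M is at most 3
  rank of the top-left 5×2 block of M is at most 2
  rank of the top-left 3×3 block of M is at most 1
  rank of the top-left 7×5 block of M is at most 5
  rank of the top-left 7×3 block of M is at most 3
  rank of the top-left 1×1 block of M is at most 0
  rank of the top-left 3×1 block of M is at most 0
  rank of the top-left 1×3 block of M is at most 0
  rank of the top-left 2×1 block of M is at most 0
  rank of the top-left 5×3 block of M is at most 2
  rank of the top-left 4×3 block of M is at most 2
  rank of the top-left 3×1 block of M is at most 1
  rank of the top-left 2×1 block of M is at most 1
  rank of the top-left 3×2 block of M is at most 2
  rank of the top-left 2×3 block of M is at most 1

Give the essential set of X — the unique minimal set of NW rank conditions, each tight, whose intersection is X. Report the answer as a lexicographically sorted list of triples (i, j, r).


Rank table r_w(7×7) implied by the 26 constraints:

  i=1: 0 0 0 1 1 1 1
  i=2: 0 1 1 2 2 2 2
  i=3: 0 1 1 2 3 3 3
  i=4: 1 2 2 3 4 4 4
  i=5: 1 2 2 3 4 5 5
  i=6: 1 2 3 4 5 6 6
  i=7: 1 2 3 4 5 6 7

so w = (4, 2, 5, 1, 6, 3, 7).

ℓ(w)=7; the 4 essential cells (i,j,r):

[(1, 3, 0), (3, 1, 0), (3, 3, 1), (5, 3, 2)]


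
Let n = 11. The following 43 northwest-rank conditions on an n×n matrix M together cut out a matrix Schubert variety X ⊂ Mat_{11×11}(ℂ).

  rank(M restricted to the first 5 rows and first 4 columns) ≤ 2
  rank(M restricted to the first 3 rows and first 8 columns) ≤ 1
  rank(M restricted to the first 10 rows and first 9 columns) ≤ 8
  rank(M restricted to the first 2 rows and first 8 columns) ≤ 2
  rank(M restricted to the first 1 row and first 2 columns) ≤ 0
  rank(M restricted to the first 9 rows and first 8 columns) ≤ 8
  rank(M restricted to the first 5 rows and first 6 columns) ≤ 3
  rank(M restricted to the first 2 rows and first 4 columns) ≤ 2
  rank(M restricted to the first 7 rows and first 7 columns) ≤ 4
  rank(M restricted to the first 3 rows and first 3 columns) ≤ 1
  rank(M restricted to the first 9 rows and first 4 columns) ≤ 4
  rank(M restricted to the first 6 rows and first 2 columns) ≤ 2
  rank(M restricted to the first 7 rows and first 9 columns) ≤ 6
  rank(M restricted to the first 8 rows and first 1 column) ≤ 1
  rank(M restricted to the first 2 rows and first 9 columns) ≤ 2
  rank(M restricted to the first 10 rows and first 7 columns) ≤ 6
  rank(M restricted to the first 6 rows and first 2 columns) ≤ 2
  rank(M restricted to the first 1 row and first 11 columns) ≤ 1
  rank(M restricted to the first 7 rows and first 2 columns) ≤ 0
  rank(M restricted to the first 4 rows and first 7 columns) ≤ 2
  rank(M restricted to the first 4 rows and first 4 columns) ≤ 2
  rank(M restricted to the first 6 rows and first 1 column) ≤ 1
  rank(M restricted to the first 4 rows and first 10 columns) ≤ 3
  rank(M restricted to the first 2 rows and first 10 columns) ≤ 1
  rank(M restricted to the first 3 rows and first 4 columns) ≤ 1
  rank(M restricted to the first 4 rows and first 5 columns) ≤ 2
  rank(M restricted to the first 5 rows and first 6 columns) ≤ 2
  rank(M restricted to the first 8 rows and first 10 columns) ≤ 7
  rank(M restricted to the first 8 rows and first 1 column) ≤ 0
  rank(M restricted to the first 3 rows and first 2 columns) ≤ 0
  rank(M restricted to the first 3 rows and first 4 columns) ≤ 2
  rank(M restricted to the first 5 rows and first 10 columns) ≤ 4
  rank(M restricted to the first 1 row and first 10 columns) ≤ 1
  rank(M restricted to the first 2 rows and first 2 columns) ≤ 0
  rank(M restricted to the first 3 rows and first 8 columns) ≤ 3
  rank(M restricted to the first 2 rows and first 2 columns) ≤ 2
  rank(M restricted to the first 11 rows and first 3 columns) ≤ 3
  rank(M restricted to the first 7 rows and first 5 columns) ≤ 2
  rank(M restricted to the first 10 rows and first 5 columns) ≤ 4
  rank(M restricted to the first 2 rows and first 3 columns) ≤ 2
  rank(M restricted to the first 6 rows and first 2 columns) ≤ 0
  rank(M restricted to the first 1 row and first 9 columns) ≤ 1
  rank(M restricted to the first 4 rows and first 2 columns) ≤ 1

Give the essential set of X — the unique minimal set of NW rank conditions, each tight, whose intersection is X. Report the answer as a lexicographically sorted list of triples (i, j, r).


Recovering R(i,j) via the rank-extension bound from the 43 conditions:

  i=1: 0  0  1  1  1  1  1  1  1  1  1
  i=2: 0  0  1  1  1  1  1  1  1  1  2
  i=3: 0  0  1  1  1  1  1  1  2  2  3
  i=4: 0  0  1  2  2  2  2  2  3  3  4
  i=5: 0  0  1  2  2  2  3  3  4  4  5
  i=6: 0  0  1  2  2  3  4  4  5  5  6
  i=7: 0  0  1  2  2  3  4  5  6  6  7
  i=8: 0  1  2  3  3  4  5  6  7  7  8
  i=9: 1  2  3  4  4  5  6  7  8  8  9
  i=10: 1  2  3  4  4  5  6  7  8  9  10
  i=11: 1  2  3  4  5  6  7  8  9  10  11

hence w(1..11) = (3, 11, 9, 4, 7, 6, 8, 2, 1, 10, 5).

7 SE-corners of the 32-cell Rothe diagram give Ess(w):

[(2, 10, 1), (3, 8, 1), (5, 6, 2), (7, 2, 0), (7, 5, 2), (8, 1, 0), (10, 5, 4)]


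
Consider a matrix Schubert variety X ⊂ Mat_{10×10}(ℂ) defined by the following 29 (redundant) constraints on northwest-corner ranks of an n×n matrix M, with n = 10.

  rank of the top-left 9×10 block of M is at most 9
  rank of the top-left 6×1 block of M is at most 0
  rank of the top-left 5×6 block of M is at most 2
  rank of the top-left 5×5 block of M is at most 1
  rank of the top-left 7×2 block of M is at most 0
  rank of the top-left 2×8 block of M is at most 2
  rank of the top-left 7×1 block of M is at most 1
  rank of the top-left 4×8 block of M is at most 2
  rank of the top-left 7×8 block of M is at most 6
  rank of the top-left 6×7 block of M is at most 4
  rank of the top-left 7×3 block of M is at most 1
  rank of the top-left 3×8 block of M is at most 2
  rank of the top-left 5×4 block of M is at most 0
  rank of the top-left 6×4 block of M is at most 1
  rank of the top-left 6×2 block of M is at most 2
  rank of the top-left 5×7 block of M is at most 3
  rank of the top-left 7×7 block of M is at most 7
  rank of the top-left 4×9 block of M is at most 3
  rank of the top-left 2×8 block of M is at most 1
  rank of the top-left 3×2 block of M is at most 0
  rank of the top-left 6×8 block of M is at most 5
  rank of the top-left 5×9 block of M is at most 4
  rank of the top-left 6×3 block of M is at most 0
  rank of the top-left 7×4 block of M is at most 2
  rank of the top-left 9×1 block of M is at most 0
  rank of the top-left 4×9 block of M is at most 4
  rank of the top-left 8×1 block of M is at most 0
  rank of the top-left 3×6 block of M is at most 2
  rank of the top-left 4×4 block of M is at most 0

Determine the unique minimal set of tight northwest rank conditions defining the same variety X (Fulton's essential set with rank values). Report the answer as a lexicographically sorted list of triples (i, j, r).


Reconstructing r_w from the 29 given conditions:

  R[1]: 0 0 0 0 1 1 1 1 1 1
  R[2]: 0 0 0 0 1 1 1 1 2 2
  R[3]: 0 0 0 0 1 2 2 2 3 3
  R[4]: 0 0 0 0 1 2 2 2 3 4
  R[5]: 0 0 0 0 1 2 3 3 4 5
  R[6]: 0 0 0 1 2 3 4 4 5 6
  R[7]: 0 0 1 2 3 4 5 5 6 7
  R[8]: 0 1 2 3 4 5 6 6 7 8
  R[9]: 0 1 2 3 4 5 6 7 8 9
  R[10]: 1 2 3 4 5 6 7 8 9 10

the unique w with this rank table is (5, 9, 6, 10, 7, 4, 3, 2, 8, 1).

Fulton essential set (6 of the 32 Rothe cells):

[(2, 8, 1), (4, 8, 2), (5, 4, 0), (6, 3, 0), (7, 2, 0), (9, 1, 0)]


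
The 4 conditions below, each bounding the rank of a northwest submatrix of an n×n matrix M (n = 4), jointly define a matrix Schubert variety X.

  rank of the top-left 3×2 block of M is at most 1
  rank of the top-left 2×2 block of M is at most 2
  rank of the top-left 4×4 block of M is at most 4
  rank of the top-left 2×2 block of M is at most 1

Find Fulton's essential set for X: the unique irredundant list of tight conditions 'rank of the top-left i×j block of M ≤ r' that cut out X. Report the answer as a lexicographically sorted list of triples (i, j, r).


Propagating the 4 rank bounds to every northwest block:

  i=1: 1 | 1 | 1 | 1
  i=2: 1 | 1 | 2 | 2
  i=3: 1 | 1 | 2 | 3
  i=4: 1 | 2 | 3 | 4

reading off 1-entries of Δ²R: w = (1, 3, 4, 2).

Rothe diagram D(w) (2 cells), 1 SE-corner (essential condition):

[(3, 2, 1)]


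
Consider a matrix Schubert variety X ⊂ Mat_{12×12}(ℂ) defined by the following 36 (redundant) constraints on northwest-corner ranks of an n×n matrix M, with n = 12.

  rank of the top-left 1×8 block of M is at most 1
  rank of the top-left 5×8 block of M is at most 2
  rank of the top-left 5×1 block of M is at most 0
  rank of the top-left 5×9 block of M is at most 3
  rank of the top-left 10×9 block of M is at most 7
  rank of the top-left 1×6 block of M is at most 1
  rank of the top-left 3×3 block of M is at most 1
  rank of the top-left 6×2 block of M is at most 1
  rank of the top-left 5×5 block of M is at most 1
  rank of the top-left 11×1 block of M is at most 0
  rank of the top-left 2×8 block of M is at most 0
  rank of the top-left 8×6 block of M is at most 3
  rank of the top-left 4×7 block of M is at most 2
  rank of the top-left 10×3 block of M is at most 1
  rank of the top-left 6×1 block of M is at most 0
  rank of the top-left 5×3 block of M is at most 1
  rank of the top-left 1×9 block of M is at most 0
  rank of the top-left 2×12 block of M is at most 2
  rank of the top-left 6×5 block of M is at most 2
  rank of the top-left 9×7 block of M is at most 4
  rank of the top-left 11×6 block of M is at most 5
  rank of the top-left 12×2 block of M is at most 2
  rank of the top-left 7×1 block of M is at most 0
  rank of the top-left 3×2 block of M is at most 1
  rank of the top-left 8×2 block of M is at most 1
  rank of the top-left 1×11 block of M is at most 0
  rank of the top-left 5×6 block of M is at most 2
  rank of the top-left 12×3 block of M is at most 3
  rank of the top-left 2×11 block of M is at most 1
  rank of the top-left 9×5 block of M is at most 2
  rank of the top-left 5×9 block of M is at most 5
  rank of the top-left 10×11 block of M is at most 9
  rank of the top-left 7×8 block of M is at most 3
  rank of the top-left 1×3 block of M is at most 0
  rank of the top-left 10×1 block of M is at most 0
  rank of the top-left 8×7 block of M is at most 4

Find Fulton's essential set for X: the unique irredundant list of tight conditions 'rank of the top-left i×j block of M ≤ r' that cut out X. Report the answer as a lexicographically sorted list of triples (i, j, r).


Recovering R(i,j) via the rank-extension bound from the 36 conditions:

  R[1]: 0 0 0 0 0 0 0 0 0 0 0 1
  R[2]: 0 0 0 0 0 0 0 0 1 1 1 2
  R[3]: 0 1 1 1 1 1 1 1 2 2 2 3
  R[4]: 0 1 1 1 1 2 2 2 3 3 3 4
  R[5]: 0 1 1 1 1 2 2 2 3 4 4 5
  R[6]: 0 1 1 2 2 3 3 3 4 5 5 6
  R[7]: 0 1 1 2 2 3 3 3 4 5 6 7
  R[8]: 0 1 1 2 2 3 4 4 5 6 7 8
  R[9]: 0 1 1 2 2 3 4 5 6 7 8 9
  R[10]: 0 1 1 2 3 4 5 6 7 8 9 10
  R[11]: 0 1 2 3 4 5 6 7 8 9 10 11
  R[12]: 1 2 3 4 5 6 7 8 9 10 11 12

reading off 1-entries of Δ²R: w = (12, 9, 2, 6, 10, 4, 11, 7, 8, 5, 3, 1).

|D(w)|=46, |Ess(w)|=8:

[(1, 11, 0), (2, 8, 0), (5, 5, 1), (5, 8, 2), (7, 8, 3), (9, 5, 2), (10, 3, 1), (11, 1, 0)]
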